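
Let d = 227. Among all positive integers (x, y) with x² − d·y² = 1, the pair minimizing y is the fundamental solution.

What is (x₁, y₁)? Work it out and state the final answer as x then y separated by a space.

√227 = [15; 15,30, …], period ℓ=2 (even) → k=1
i=0: a=15 ⇒ p=15, q=1
i=1: a=15 ⇒ p=226, q=15
fundamental: x₁=226, y₁=15  (since 51076 − 227·225 = 1)

226 15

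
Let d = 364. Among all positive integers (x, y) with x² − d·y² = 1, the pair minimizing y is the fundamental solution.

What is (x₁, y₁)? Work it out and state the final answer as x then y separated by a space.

d=364: √d = [19; 12,1,2,3,1,8,1,3,2,1,12,38] (ℓ=12, even), read p_11/q_11
k=0  a_k=19  p_k/q_k = 19/1
…
k=7  a_k=1  p_k/q_k = 30755/1612
k=8  a_k=3  p_k/q_k = 119872/6283
k=9  a_k=2  p_k/q_k = 270499/14178
k=10  a_k=1  p_k/q_k = 390371/20461
k=11  a_k=12  p_k/q_k = 4954951/259710
(x₁, y₁) = (4954951, 259710);  4954951² − 364·259710² = 1 ✓

4954951 259710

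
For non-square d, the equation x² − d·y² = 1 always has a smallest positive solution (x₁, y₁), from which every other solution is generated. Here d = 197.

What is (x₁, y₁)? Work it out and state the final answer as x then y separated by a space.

393 28

√197 → a₀=14, period (28); ℓ=1 odd so k=1
a_0=14:  p_0=14·1+0=14,  q_0=14·0+1=1
a_1=28:  p_1=28·14+1=393,  q_1=28·1+0=28
(x₁, y₁) = (393, 28);  393² − 197·28² = 1 ✓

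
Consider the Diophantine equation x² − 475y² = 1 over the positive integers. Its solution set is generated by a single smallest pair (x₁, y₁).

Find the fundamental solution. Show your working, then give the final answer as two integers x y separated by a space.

57799 2652

[21; 1,3,1,6,2,6,1,3,1,42] for √475; ℓ=10 ⇒ convergent index 9
step 0: (21, 1)  from 21·(1,0) + (0,1)
step 1: (22, 1)  from 1·(21,1) + (1,0)
…
step 3: (109, 5)  from 1·(87,4) + (22,1)
…
step 5: (1591, 73)  from 2·(741,34) + (109,5)
…
step 7: (11878, 545)  from 1·(10287,472) + (1591,73)
step 8: (45921, 2107)  from 3·(11878,545) + (10287,472)
step 9: (57799, 2652)  from 1·(45921,2107) + (11878,545)
→ (57799, 2652).  Check: 57799²=3340724401, 475·2652²=3340724400, difference 1.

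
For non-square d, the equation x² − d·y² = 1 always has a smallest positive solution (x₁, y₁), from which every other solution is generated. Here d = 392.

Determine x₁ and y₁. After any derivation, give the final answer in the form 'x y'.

[19; 1,3,1,38] for √392; ℓ=4 ⇒ convergent index 3
i=0: a=19 ⇒ p=19, q=1
i=1: a=1 ⇒ p=20, q=1
i=2: a=3 ⇒ p=79, q=4
i=3: a=1 ⇒ p=99, q=5
→ (99, 5).  Check: 99²=9801, 392·5²=9800, difference 1.

99 5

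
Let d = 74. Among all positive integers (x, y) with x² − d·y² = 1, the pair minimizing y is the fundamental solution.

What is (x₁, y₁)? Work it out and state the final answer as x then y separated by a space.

√74 → a₀=8, period (1,1,1,1,16); ℓ=5 odd so k=9
i=0: a=8 ⇒ p=8, q=1
…
i=3: a=1 ⇒ p=26, q=3
…
i=6: a=1 ⇒ p=757, q=88
…
i=8: a=1 ⇒ p=2228, q=259
i=9: a=1 ⇒ p=3699, q=430
→ (3699, 430).  Check: 3699²=13682601, 74·430²=13682600, difference 1.

3699 430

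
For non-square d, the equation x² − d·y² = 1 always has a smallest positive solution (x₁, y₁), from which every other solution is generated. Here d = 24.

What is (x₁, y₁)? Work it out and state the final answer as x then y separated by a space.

5 1

√24 → a₀=4, period (1,8); ℓ=2 even so k=1
k=0  a_k=4  p_k/q_k = 4/1
k=1  a_k=1  p_k/q_k = 5/1
(x₁, y₁) = (5, 1);  5² − 24·1² = 1 ✓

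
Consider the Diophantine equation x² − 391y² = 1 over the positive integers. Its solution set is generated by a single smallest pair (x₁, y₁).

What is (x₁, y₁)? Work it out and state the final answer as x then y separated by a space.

7338680 371133

√391 = [19; 1,3,2,2,1,…,3,1,38, …], period ℓ=16 (even) → k=15
step 0: (19, 1)  from 19·(1,0) + (0,1)
step 1: (20, 1)  from 1·(19,1) + (1,0)
step 2: (79, 4)  from 3·(20,1) + (19,1)
step 3: (178, 9)  from 2·(79,4) + (20,1)
step 4: (435, 22)  from 2·(178,9) + (79,4)
step 5: (613, 31)  from 1·(435,22) + (178,9)
step 6: (1048, 53)  from 1·(613,31) + (435,22)
step 7: (2709, 137)  from 2·(1048,53) + (613,31)
step 8: (52519, 2656)  from 19·(2709,137) + (1048,53)
step 9: (107747, 5449)  from 2·(52519,2656) + (2709,137)
…
step 11: (268013, 13554)  from 1·(160266,8105) + (107747,5449)
step 12: (696292, 35213)  from 2·(268013,13554) + (160266,8105)
step 13: (1660597, 83980)  from 2·(696292,35213) + (268013,13554)
step 14: (5678083, 287153)  from 3·(1660597,83980) + (696292,35213)
step 15: (7338680, 371133)  from 1·(5678083,287153) + (1660597,83980)
(x₁, y₁) = (7338680, 371133);  7338680² − 391·371133² = 1 ✓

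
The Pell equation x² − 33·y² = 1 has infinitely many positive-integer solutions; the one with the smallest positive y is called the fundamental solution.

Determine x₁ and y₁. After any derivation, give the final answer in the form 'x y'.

√33 → a₀=5, period (1,2,1,10); ℓ=4 even so k=3
i=0: a=5 ⇒ p=5, q=1
i=1: a=1 ⇒ p=6, q=1
i=2: a=2 ⇒ p=17, q=3
i=3: a=1 ⇒ p=23, q=4
→ (23, 4).  Check: 23²=529, 33·4²=528, difference 1.

23 4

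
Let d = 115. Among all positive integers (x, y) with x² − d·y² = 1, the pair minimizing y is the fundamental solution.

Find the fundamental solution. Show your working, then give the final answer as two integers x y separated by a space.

√115 → a₀=10, period (1,2,1,1,1,1,1,2,1,20); ℓ=10 even so k=9
i=0: a=10 ⇒ p=10, q=1
…
i=2: a=2 ⇒ p=32, q=3
…
i=5: a=1 ⇒ p=118, q=11
…
i=8: a=2 ⇒ p=815, q=76
i=9: a=1 ⇒ p=1126, q=105
→ (1126, 105).  Check: 1126²=1267876, 115·105²=1267875, difference 1.

1126 105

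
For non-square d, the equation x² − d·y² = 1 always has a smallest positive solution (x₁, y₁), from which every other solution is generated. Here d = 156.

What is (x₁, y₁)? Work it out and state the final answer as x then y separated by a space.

√156 = [12; 2,24, …], period ℓ=2 (even) → k=1
i=0: a=12 ⇒ p=12, q=1
i=1: a=2 ⇒ p=25, q=2
→ (25, 2).  Check: 25²=625, 156·2²=624, difference 1.

25 2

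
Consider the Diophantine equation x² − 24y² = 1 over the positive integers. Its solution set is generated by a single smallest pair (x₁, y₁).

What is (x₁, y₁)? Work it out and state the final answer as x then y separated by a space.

5 1

d=24: √d = [4; 1,8] (ℓ=2, even), read p_1/q_1
a_0=4:  p_0=4·1+0=4,  q_0=4·0+1=1
a_1=1:  p_1=1·4+1=5,  q_1=1·1+0=1
(x₁, y₁) = (5, 1);  5² − 24·1² = 1 ✓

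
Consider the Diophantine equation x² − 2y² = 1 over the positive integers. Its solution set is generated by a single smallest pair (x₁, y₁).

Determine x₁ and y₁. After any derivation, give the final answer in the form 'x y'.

[1; 2] for √2; ℓ=1 ⇒ convergent index 1
k=0  a_k=1  p_k/q_k = 1/1
k=1  a_k=2  p_k/q_k = 3/2
(x₁, y₁) = (3, 2);  3² − 2·2² = 1 ✓

3 2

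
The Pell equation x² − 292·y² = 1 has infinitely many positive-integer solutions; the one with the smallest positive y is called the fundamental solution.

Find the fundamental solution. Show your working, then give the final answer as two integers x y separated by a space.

[17; 11,2,1,3,8,3,1,2,11,34] for √292; ℓ=10 ⇒ convergent index 9
k=0  a_k=17  p_k/q_k = 17/1
k=1  a_k=11  p_k/q_k = 188/11
…
k=4  a_k=3  p_k/q_k = 2136/125
…
k=6  a_k=3  p_k/q_k = 55143/3227
k=7  a_k=1  p_k/q_k = 72812/4261
k=8  a_k=2  p_k/q_k = 200767/11749
k=9  a_k=11  p_k/q_k = 2281249/133500
fundamental: x₁=2281249, y₁=133500  (since 5204097000001 − 292·17822250000 = 1)

2281249 133500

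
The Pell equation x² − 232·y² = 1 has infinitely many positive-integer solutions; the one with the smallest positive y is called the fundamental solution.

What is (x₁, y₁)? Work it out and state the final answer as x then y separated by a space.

19603 1287

√232 → a₀=15, period (4,3,7,3,4,30); ℓ=6 even so k=5
i=0: a=15 ⇒ p=15, q=1
i=1: a=4 ⇒ p=61, q=4
…
i=4: a=3 ⇒ p=4539, q=298
i=5: a=4 ⇒ p=19603, q=1287
fundamental: x₁=19603, y₁=1287  (since 384277609 − 232·1656369 = 1)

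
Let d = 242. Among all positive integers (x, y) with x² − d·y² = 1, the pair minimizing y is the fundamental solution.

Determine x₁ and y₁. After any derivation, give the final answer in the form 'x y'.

√242 = [15; 1,1,3,1,14,1,3,1,1,30, …], period ℓ=10 (even) → k=9
k=0  a_k=15  p_k/q_k = 15/1
k=1  a_k=1  p_k/q_k = 16/1
k=2  a_k=1  p_k/q_k = 31/2
k=3  a_k=3  p_k/q_k = 109/7
k=4  a_k=1  p_k/q_k = 140/9
…
k=6  a_k=1  p_k/q_k = 2209/142
…
k=8  a_k=1  p_k/q_k = 10905/701
k=9  a_k=1  p_k/q_k = 19601/1260
(x₁, y₁) = (19601, 1260);  19601² − 242·1260² = 1 ✓

19601 1260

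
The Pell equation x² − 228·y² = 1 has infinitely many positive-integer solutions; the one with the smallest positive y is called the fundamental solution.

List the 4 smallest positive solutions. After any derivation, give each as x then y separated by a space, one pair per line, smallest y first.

151 10
45601 3020
13771351 912030
4158902401 275430040

√228 → a₀=15, period (10,30); ℓ=2 even so k=1
k=0  a_k=15  p_k/q_k = 15/1
k=1  a_k=10  p_k/q_k = 151/10
fundamental: x₁=151, y₁=10  (since 22801 − 228·100 = 1)
(151+10√228)^2 = 45601 + 3020√228
(151+10√228)^3 = 13771351 + 912030√228
(151+10√228)^4 = 4158902401 + 275430040√228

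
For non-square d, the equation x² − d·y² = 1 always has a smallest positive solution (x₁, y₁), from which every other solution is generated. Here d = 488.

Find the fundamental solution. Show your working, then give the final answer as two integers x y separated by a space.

243 11

√488 = [22; 11,44, …], period ℓ=2 (even) → k=1
a_0=22:  p_0=22·1+0=22,  q_0=22·0+1=1
a_1=11:  p_1=11·22+1=243,  q_1=11·1+0=11
(x₁, y₁) = (243, 11);  243² − 488·11² = 1 ✓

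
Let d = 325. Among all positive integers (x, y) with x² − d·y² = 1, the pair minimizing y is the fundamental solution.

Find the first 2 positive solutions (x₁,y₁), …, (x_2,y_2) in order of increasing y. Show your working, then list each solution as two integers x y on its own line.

[18; 36] for √325; ℓ=1 ⇒ convergent index 1
step 0: (18, 1)  from 18·(1,0) + (0,1)
step 1: (649, 36)  from 36·(18,1) + (1,0)
(x₁, y₁) = (649, 36);  649² − 325·36² = 1 ✓
(649+36√325)^2 = 842401 + 46728√325

649 36
842401 46728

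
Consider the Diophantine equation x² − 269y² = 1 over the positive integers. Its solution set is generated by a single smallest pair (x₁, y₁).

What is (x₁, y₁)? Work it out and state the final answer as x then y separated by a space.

13449 820

[16; 2,2,32] for √269; ℓ=3 ⇒ convergent index 5
a_0=16:  p_0=16·1+0=16,  q_0=16·0+1=1
…
a_3=32:  p_3=32·82+33=2657,  q_3=32·5+2=162
a_4=2:  p_4=2·2657+82=5396,  q_4=2·162+5=329
a_5=2:  p_5=2·5396+2657=13449,  q_5=2·329+162=820
fundamental: x₁=13449, y₁=820  (since 180875601 − 269·672400 = 1)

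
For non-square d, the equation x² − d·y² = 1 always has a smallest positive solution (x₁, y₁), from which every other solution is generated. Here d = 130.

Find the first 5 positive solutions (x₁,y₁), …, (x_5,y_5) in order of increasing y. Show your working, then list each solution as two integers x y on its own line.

6499 570
84474001 7408860
1097993058499 96300361710
14271713689896001 1251712094097720
185503733443275162499 16269753702781802850

d=130: √d = [11; 2,2,22] (ℓ=3, odd), read p_5/q_5
step 0: (11, 1)  from 11·(1,0) + (0,1)
…
step 3: (1277, 112)  from 22·(57,5) + (23,2)
step 4: (2611, 229)  from 2·(1277,112) + (57,5)
step 5: (6499, 570)  from 2·(2611,229) + (1277,112)
→ (6499, 570).  Check: 6499²=42237001, 130·570²=42237000, difference 1.
k=2:  x_2 = 6499·6499+130·570·570 = 84474001,  y_2 = 6499·570+570·6499 = 7408860
k=3:  x_3 = 6499·84474001+130·570·7408860 = 1097993058499,  y_3 = 6499·7408860+570·84474001 = 96300361710
k=4:  x_4 = 6499·1097993058499+130·570·96300361710 = 14271713689896001,  y_4 = 6499·96300361710+570·1097993058499 = 1251712094097720
k=5:  x_5 = 6499·14271713689896001+130·570·1251712094097720 = 185503733443275162499,  y_5 = 6499·1251712094097720+570·14271713689896001 = 16269753702781802850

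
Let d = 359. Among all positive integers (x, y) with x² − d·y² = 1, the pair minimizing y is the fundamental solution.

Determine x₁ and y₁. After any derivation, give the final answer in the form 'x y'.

360 19

[18; 1,17,1,36] for √359; ℓ=4 ⇒ convergent index 3
a_0=18:  p_0=18·1+0=18,  q_0=18·0+1=1
…
a_2=17:  p_2=17·19+18=341,  q_2=17·1+1=18
a_3=1:  p_3=1·341+19=360,  q_3=1·18+1=19
→ (360, 19).  Check: 360²=129600, 359·19²=129599, difference 1.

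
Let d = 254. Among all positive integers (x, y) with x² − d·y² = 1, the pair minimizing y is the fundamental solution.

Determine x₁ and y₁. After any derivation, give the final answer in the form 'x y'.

√254 = [15; 1,14,1,30, …], period ℓ=4 (even) → k=3
i=0: a=15 ⇒ p=15, q=1
…
i=2: a=14 ⇒ p=239, q=15
i=3: a=1 ⇒ p=255, q=16
→ (255, 16).  Check: 255²=65025, 254·16²=65024, difference 1.

255 16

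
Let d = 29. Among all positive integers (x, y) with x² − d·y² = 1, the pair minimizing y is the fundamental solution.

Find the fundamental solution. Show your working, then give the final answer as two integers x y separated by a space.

√29 → a₀=5, period (2,1,1,2,10); ℓ=5 odd so k=9
step 0: (5, 1)  from 5·(1,0) + (0,1)
step 1: (11, 2)  from 2·(5,1) + (1,0)
step 2: (16, 3)  from 1·(11,2) + (5,1)
…
step 5: (727, 135)  from 10·(70,13) + (27,5)
step 6: (1524, 283)  from 2·(727,135) + (70,13)
step 7: (2251, 418)  from 1·(1524,283) + (727,135)
step 8: (3775, 701)  from 1·(2251,418) + (1524,283)
step 9: (9801, 1820)  from 2·(3775,701) + (2251,418)
fundamental: x₁=9801, y₁=1820  (since 96059601 − 29·3312400 = 1)

9801 1820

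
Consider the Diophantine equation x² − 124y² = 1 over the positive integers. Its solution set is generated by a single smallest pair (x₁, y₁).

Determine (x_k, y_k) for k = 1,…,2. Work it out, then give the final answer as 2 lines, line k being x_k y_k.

4620799 414960
42703566796801 3834893506080

[11; 7,2,1,1,1,…,2,7,22] for √124; ℓ=16 ⇒ convergent index 15
i=0: a=11 ⇒ p=11, q=1
…
i=2: a=2 ⇒ p=167, q=15
…
i=4: a=1 ⇒ p=412, q=37
…
i=6: a=3 ⇒ p=2383, q=214
i=7: a=1 ⇒ p=3040, q=273
i=8: a=4 ⇒ p=14543, q=1306
…
i=10: a=3 ⇒ p=67292, q=6043
i=11: a=1 ⇒ p=84875, q=7622
i=12: a=1 ⇒ p=152167, q=13665
i=13: a=1 ⇒ p=237042, q=21287
i=14: a=2 ⇒ p=626251, q=56239
i=15: a=7 ⇒ p=4620799, q=414960
fundamental: x₁=4620799, y₁=414960  (since 21351783398401 − 124·172191801600 = 1)
n=2: (4620799,414960)∘(4620799,414960) = (4620799·4620799+124·414960·414960, 4620799·414960+414960·4620799) = (42703566796801,3834893506080)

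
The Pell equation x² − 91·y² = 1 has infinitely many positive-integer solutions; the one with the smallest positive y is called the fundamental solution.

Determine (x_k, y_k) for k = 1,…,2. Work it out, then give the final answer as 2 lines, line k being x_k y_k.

√91 → a₀=9, period (1,1,5,1,5,1,1,18); ℓ=8 even so k=7
k=0  a_k=9  p_k/q_k = 9/1
…
k=6  a_k=1  p_k/q_k = 849/89
k=7  a_k=1  p_k/q_k = 1574/165
(x₁, y₁) = (1574, 165);  1574² − 91·165² = 1 ✓
k=2:  x_2 = 1574·1574+91·165·165 = 4954951,  y_2 = 1574·165+165·1574 = 519420

1574 165
4954951 519420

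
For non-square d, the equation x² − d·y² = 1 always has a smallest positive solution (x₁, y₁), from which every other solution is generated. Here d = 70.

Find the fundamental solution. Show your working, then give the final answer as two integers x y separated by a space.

251 30

√70 = [8; 2,1,2,1,2,16, …], period ℓ=6 (even) → k=5
i=0: a=8 ⇒ p=8, q=1
…
i=2: a=1 ⇒ p=25, q=3
…
i=4: a=1 ⇒ p=92, q=11
i=5: a=2 ⇒ p=251, q=30
→ (251, 30).  Check: 251²=63001, 70·30²=63000, difference 1.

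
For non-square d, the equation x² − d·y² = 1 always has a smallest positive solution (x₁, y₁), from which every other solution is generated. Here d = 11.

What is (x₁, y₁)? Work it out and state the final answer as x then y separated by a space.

√11 = [3; 3,6, …], period ℓ=2 (even) → k=1
a_0=3:  p_0=3·1+0=3,  q_0=3·0+1=1
a_1=3:  p_1=3·3+1=10,  q_1=3·1+0=3
(x₁, y₁) = (10, 3);  10² − 11·3² = 1 ✓

10 3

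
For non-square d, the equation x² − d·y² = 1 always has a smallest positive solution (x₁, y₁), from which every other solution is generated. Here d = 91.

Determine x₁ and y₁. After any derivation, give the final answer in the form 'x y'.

1574 165

√91 → a₀=9, period (1,1,5,1,5,1,1,18); ℓ=8 even so k=7
i=0: a=9 ⇒ p=9, q=1
…
i=2: a=1 ⇒ p=19, q=2
i=3: a=5 ⇒ p=105, q=11
i=4: a=1 ⇒ p=124, q=13
…
i=6: a=1 ⇒ p=849, q=89
i=7: a=1 ⇒ p=1574, q=165
→ (1574, 165).  Check: 1574²=2477476, 91·165²=2477475, difference 1.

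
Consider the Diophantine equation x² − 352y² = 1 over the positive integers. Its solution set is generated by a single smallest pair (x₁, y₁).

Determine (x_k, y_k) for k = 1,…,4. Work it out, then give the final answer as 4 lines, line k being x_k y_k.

77617 4137
12048797377 642203058
1870383011943601 99691749501435
290347036464004160257 15475549041463557732

√352 → a₀=18, period (1,3,5,9,5,3,1,36); ℓ=8 even so k=7
step 0: (18, 1)  from 18·(1,0) + (0,1)
step 1: (19, 1)  from 1·(18,1) + (1,0)
step 2: (75, 4)  from 3·(19,1) + (18,1)
step 3: (394, 21)  from 5·(75,4) + (19,1)
step 4: (3621, 193)  from 9·(394,21) + (75,4)
step 5: (18499, 986)  from 5·(3621,193) + (394,21)
step 6: (59118, 3151)  from 3·(18499,986) + (3621,193)
step 7: (77617, 4137)  from 1·(59118,3151) + (18499,986)
→ (77617, 4137).  Check: 77617²=6024398689, 352·4137²=6024398688, difference 1.
(77617+4137√352)^2 = 12048797377 + 642203058√352
(77617+4137√352)^3 = 1870383011943601 + 99691749501435√352
(77617+4137√352)^4 = 290347036464004160257 + 15475549041463557732√352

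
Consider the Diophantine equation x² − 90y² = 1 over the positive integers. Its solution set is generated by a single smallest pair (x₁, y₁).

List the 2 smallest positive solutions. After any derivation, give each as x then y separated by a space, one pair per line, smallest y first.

√90 = [9; 2,18, …], period ℓ=2 (even) → k=1
a_0=9:  p_0=9·1+0=9,  q_0=9·0+1=1
a_1=2:  p_1=2·9+1=19,  q_1=2·1+0=2
(x₁, y₁) = (19, 2);  19² − 90·2² = 1 ✓
(x_2, y_2) = (19·19 + 90·2·2, 19·2 + 2·19) = (721, 76)

19 2
721 76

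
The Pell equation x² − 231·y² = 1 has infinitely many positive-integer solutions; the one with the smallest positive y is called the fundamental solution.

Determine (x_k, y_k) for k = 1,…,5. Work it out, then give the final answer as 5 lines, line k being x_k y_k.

76 5
11551 760
1755676 115515
266851201 17557520
40559626876 2668627525

[15; 5,30] for √231; ℓ=2 ⇒ convergent index 1
i=0: a=15 ⇒ p=15, q=1
i=1: a=5 ⇒ p=76, q=5
(x₁, y₁) = (76, 5);  76² − 231·5² = 1 ✓
k=2:  x_2 = 76·76+231·5·5 = 11551,  y_2 = 76·5+5·76 = 760
k=3:  x_3 = 76·11551+231·5·760 = 1755676,  y_3 = 76·760+5·11551 = 115515
k=4:  x_4 = 76·1755676+231·5·115515 = 266851201,  y_4 = 76·115515+5·1755676 = 17557520
k=5:  x_5 = 76·266851201+231·5·17557520 = 40559626876,  y_5 = 76·17557520+5·266851201 = 2668627525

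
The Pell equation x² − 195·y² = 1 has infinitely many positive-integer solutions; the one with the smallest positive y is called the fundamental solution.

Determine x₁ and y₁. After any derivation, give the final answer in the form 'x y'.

14 1

[13; 1,26] for √195; ℓ=2 ⇒ convergent index 1
a_0=13:  p_0=13·1+0=13,  q_0=13·0+1=1
a_1=1:  p_1=1·13+1=14,  q_1=1·1+0=1
fundamental: x₁=14, y₁=1  (since 196 − 195·1 = 1)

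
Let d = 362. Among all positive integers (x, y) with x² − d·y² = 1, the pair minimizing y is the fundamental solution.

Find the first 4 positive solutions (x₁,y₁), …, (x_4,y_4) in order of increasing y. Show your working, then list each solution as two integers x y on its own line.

√362 → a₀=19, period (38); ℓ=1 odd so k=1
step 0: (19, 1)  from 19·(1,0) + (0,1)
step 1: (723, 38)  from 38·(19,1) + (1,0)
(x₁, y₁) = (723, 38);  723² − 362·38² = 1 ✓
(x_2, y_2) = (723·723 + 362·38·38, 723·38 + 38·723) = (1045457, 54948)
(x_3, y_3) = (723·1045457 + 362·38·54948, 723·54948 + 38·1045457) = (1511730099, 79454770)
(x_4, y_4) = (723·1511730099 + 362·38·79454770, 723·79454770 + 38·1511730099) = (2185960677697, 114891542472)

723 38
1045457 54948
1511730099 79454770
2185960677697 114891542472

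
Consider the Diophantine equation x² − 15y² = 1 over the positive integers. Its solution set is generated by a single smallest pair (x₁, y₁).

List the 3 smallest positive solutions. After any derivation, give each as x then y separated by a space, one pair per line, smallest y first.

4 1
31 8
244 63

[3; 1,6] for √15; ℓ=2 ⇒ convergent index 1
i=0: a=3 ⇒ p=3, q=1
i=1: a=1 ⇒ p=4, q=1
(x₁, y₁) = (4, 1);  4² − 15·1² = 1 ✓
(x_2, y_2) = (4·4 + 15·1·1, 4·1 + 1·4) = (31, 8)
(x_3, y_3) = (4·31 + 15·1·8, 4·8 + 1·31) = (244, 63)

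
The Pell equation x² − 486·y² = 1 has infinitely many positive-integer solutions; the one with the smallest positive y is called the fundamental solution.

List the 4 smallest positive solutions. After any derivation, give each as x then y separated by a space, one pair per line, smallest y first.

485 22
470449 21340
456335045 20699778
442644523201 20078763320

[22; 22,44] for √486; ℓ=2 ⇒ convergent index 1
k=0  a_k=22  p_k/q_k = 22/1
k=1  a_k=22  p_k/q_k = 485/22
→ (485, 22).  Check: 485²=235225, 486·22²=235224, difference 1.
k=2:  x_2 = 485·485+486·22·22 = 470449,  y_2 = 485·22+22·485 = 21340
k=3:  x_3 = 485·470449+486·22·21340 = 456335045,  y_3 = 485·21340+22·470449 = 20699778
k=4:  x_4 = 485·456335045+486·22·20699778 = 442644523201,  y_4 = 485·20699778+22·456335045 = 20078763320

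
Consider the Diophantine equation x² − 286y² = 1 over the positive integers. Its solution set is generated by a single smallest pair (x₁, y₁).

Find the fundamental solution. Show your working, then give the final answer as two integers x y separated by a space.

561835 33222

[16; 1,10,3,3,2,3,3,10,1,32] for √286; ℓ=10 ⇒ convergent index 9
step 0: (16, 1)  from 16·(1,0) + (0,1)
…
step 6: (15102, 893)  from 3·(4397,260) + (1911,113)
…
step 8: (512132, 30283)  from 10·(49703,2939) + (15102,893)
step 9: (561835, 33222)  from 1·(512132,30283) + (49703,2939)
fundamental: x₁=561835, y₁=33222  (since 315658567225 − 286·1103701284 = 1)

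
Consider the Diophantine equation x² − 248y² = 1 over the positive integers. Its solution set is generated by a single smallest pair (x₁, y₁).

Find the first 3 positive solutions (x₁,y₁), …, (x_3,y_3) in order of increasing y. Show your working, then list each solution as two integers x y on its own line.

d=248: √d = [15; 1,2,1,30] (ℓ=4, even), read p_3/q_3
a_0=15:  p_0=15·1+0=15,  q_0=15·0+1=1
a_1=1:  p_1=1·15+1=16,  q_1=1·1+0=1
a_2=2:  p_2=2·16+15=47,  q_2=2·1+1=3
a_3=1:  p_3=1·47+16=63,  q_3=1·3+1=4
fundamental: x₁=63, y₁=4  (since 3969 − 248·16 = 1)
(x_2, y_2) = (63·63 + 248·4·4, 63·4 + 4·63) = (7937, 504)
(x_3, y_3) = (63·7937 + 248·4·504, 63·504 + 4·7937) = (999999, 63500)

63 4
7937 504
999999 63500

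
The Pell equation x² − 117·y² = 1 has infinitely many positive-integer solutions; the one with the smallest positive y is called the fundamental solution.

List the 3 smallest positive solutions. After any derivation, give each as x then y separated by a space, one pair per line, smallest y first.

√117 → a₀=10, period (1,4,2,4,1,20); ℓ=6 even so k=5
k=0  a_k=10  p_k/q_k = 10/1
…
k=2  a_k=4  p_k/q_k = 54/5
k=3  a_k=2  p_k/q_k = 119/11
k=4  a_k=4  p_k/q_k = 530/49
k=5  a_k=1  p_k/q_k = 649/60
(x₁, y₁) = (649, 60);  649² − 117·60² = 1 ✓
(x_2, y_2) = (649·649 + 117·60·60, 649·60 + 60·649) = (842401, 77880)
(x_3, y_3) = (649·842401 + 117·60·77880, 649·77880 + 60·842401) = (1093435849, 101088180)

649 60
842401 77880
1093435849 101088180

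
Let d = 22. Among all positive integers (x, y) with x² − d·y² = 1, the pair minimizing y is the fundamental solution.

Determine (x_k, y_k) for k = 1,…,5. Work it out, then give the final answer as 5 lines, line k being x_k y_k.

d=22: √d = [4; 1,2,4,2,1,8] (ℓ=6, even), read p_5/q_5
a_0=4:  p_0=4·1+0=4,  q_0=4·0+1=1
…
a_4=2:  p_4=2·61+14=136,  q_4=2·13+3=29
a_5=1:  p_5=1·136+61=197,  q_5=1·29+13=42
fundamental: x₁=197, y₁=42  (since 38809 − 22·1764 = 1)
n=2: (197,42)∘(197,42) = (197·197+22·42·42, 197·42+42·197) = (77617,16548)
n=3: (77617,16548)∘(197,42) = (197·77617+22·42·16548, 197·16548+42·77617) = (30580901,6519870)
n=4: (30580901,6519870)∘(197,42) = (197·30580901+22·42·6519870, 197·6519870+42·30580901) = (12048797377,2568812232)
n=5: (12048797377,2568812232)∘(197,42) = (197·12048797377+22·42·2568812232, 197·2568812232+42·12048797377) = (4747195585637,1012105499538)

197 42
77617 16548
30580901 6519870
12048797377 2568812232
4747195585637 1012105499538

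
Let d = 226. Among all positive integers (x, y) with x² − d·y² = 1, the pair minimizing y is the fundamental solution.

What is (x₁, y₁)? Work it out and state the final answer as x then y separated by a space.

451 30

[15; 30] for √226; ℓ=1 ⇒ convergent index 1
step 0: (15, 1)  from 15·(1,0) + (0,1)
step 1: (451, 30)  from 30·(15,1) + (1,0)
→ (451, 30).  Check: 451²=203401, 226·30²=203400, difference 1.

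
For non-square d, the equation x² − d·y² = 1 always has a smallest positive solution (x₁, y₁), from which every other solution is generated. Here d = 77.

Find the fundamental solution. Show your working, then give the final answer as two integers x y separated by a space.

351 40

√77 → a₀=8, period (1,3,2,3,1,16); ℓ=6 even so k=5
i=0: a=8 ⇒ p=8, q=1
…
i=4: a=3 ⇒ p=272, q=31
i=5: a=1 ⇒ p=351, q=40
(x₁, y₁) = (351, 40);  351² − 77·40² = 1 ✓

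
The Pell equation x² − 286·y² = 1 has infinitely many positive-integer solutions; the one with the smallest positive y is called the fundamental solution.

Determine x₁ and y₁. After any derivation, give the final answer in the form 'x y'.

561835 33222

[16; 1,10,3,3,2,3,3,10,1,32] for √286; ℓ=10 ⇒ convergent index 9
a_0=16:  p_0=16·1+0=16,  q_0=16·0+1=1
a_1=1:  p_1=1·16+1=17,  q_1=1·1+0=1
a_2=10:  p_2=10·17+16=186,  q_2=10·1+1=11
a_3=3:  p_3=3·186+17=575,  q_3=3·11+1=34
a_4=3:  p_4=3·575+186=1911,  q_4=3·34+11=113
a_5=2:  p_5=2·1911+575=4397,  q_5=2·113+34=260
a_6=3:  p_6=3·4397+1911=15102,  q_6=3·260+113=893
a_7=3:  p_7=3·15102+4397=49703,  q_7=3·893+260=2939
a_8=10:  p_8=10·49703+15102=512132,  q_8=10·2939+893=30283
a_9=1:  p_9=1·512132+49703=561835,  q_9=1·30283+2939=33222
(x₁, y₁) = (561835, 33222);  561835² − 286·33222² = 1 ✓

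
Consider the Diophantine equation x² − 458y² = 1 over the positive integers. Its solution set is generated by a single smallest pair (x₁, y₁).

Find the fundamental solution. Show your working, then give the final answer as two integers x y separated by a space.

22899 1070

√458 → a₀=21, period (2,2,42); ℓ=3 odd so k=5
i=0: a=21 ⇒ p=21, q=1
i=1: a=2 ⇒ p=43, q=2
i=2: a=2 ⇒ p=107, q=5
i=3: a=42 ⇒ p=4537, q=212
i=4: a=2 ⇒ p=9181, q=429
i=5: a=2 ⇒ p=22899, q=1070
(x₁, y₁) = (22899, 1070);  22899² − 458·1070² = 1 ✓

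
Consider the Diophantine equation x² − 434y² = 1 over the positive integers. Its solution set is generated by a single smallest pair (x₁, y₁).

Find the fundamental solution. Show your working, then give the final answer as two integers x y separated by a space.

125 6

√434 → a₀=20, period (1,4,1,40); ℓ=4 even so k=3
k=0  a_k=20  p_k/q_k = 20/1
…
k=2  a_k=4  p_k/q_k = 104/5
k=3  a_k=1  p_k/q_k = 125/6
(x₁, y₁) = (125, 6);  125² − 434·6² = 1 ✓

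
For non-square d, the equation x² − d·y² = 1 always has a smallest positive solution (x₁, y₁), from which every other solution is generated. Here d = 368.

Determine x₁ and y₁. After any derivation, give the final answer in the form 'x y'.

1151 60

√368 = [19; 5,2,5,38, …], period ℓ=4 (even) → k=3
a_0=19:  p_0=19·1+0=19,  q_0=19·0+1=1
a_1=5:  p_1=5·19+1=96,  q_1=5·1+0=5
a_2=2:  p_2=2·96+19=211,  q_2=2·5+1=11
a_3=5:  p_3=5·211+96=1151,  q_3=5·11+5=60
fundamental: x₁=1151, y₁=60  (since 1324801 − 368·3600 = 1)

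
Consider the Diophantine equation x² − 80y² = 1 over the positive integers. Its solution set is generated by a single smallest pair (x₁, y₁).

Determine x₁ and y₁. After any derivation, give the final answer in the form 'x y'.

d=80: √d = [8; 1,16] (ℓ=2, even), read p_1/q_1
i=0: a=8 ⇒ p=8, q=1
i=1: a=1 ⇒ p=9, q=1
(x₁, y₁) = (9, 1);  9² − 80·1² = 1 ✓

9 1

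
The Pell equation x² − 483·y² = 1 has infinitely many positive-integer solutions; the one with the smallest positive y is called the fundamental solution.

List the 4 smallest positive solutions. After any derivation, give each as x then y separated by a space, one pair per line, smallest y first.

√483 = [21; 1,42, …], period ℓ=2 (even) → k=1
k=0  a_k=21  p_k/q_k = 21/1
k=1  a_k=1  p_k/q_k = 22/1
fundamental: x₁=22, y₁=1  (since 484 − 483·1 = 1)
(x_2, y_2) = (22·22 + 483·1·1, 22·1 + 1·22) = (967, 44)
(x_3, y_3) = (22·967 + 483·1·44, 22·44 + 1·967) = (42526, 1935)
(x_4, y_4) = (22·42526 + 483·1·1935, 22·1935 + 1·42526) = (1870177, 85096)

22 1
967 44
42526 1935
1870177 85096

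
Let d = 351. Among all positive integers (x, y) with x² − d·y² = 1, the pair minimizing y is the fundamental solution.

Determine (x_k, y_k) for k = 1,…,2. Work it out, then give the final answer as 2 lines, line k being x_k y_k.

√351 → a₀=18, period (1,2,1,3,2,2,2,3,1,2,1,36); ℓ=12 even so k=11
a_0=18:  p_0=18·1+0=18,  q_0=18·0+1=1
a_1=1:  p_1=1·18+1=19,  q_1=1·1+0=1
a_2=2:  p_2=2·19+18=56,  q_2=2·1+1=3
a_3=1:  p_3=1·56+19=75,  q_3=1·3+1=4
…
a_8=3:  p_8=3·3747+1555=12796,  q_8=3·200+83=683
…
a_10=2:  p_10=2·16543+12796=45882,  q_10=2·883+683=2449
a_11=1:  p_11=1·45882+16543=62425,  q_11=1·2449+883=3332
fundamental: x₁=62425, y₁=3332  (since 3896880625 − 351·11102224 = 1)
n=2: (62425,3332)∘(62425,3332) = (62425·62425+351·3332·3332, 62425·3332+3332·62425) = (7793761249,416000200)

62425 3332
7793761249 416000200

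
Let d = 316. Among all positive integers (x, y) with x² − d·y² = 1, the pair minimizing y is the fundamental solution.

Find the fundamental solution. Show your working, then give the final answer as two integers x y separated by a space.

√316 → a₀=17, period (1,3,2,8,2,3,1,34); ℓ=8 even so k=7
a_0=17:  p_0=17·1+0=17,  q_0=17·0+1=1
…
a_2=3:  p_2=3·18+17=71,  q_2=3·1+1=4
a_3=2:  p_3=2·71+18=160,  q_3=2·4+1=9
a_4=8:  p_4=8·160+71=1351,  q_4=8·9+4=76
a_5=2:  p_5=2·1351+160=2862,  q_5=2·76+9=161
a_6=3:  p_6=3·2862+1351=9937,  q_6=3·161+76=559
a_7=1:  p_7=1·9937+2862=12799,  q_7=1·559+161=720
(x₁, y₁) = (12799, 720);  12799² − 316·720² = 1 ✓

12799 720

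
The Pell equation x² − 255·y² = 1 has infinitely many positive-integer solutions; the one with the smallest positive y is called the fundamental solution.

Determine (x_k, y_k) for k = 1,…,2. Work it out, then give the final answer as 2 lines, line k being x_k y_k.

16 1
511 32

d=255: √d = [15; 1,30] (ℓ=2, even), read p_1/q_1
i=0: a=15 ⇒ p=15, q=1
i=1: a=1 ⇒ p=16, q=1
→ (16, 1).  Check: 16²=256, 255·1²=255, difference 1.
(16+1√255)^2 = 511 + 32√255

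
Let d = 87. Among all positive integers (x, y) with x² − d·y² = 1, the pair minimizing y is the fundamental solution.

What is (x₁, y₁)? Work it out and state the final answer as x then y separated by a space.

√87 → a₀=9, period (3,18); ℓ=2 even so k=1
k=0  a_k=9  p_k/q_k = 9/1
k=1  a_k=3  p_k/q_k = 28/3
→ (28, 3).  Check: 28²=784, 87·3²=783, difference 1.

28 3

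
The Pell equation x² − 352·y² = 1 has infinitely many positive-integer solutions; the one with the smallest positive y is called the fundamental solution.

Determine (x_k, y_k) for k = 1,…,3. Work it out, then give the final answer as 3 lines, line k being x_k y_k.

[18; 1,3,5,9,5,3,1,36] for √352; ℓ=8 ⇒ convergent index 7
step 0: (18, 1)  from 18·(1,0) + (0,1)
…
step 2: (75, 4)  from 3·(19,1) + (18,1)
step 3: (394, 21)  from 5·(75,4) + (19,1)
…
step 6: (59118, 3151)  from 3·(18499,986) + (3621,193)
step 7: (77617, 4137)  from 1·(59118,3151) + (18499,986)
fundamental: x₁=77617, y₁=4137  (since 6024398689 − 352·17114769 = 1)
(77617+4137√352)^2 = 12048797377 + 642203058√352
(77617+4137√352)^3 = 1870383011943601 + 99691749501435√352

77617 4137
12048797377 642203058
1870383011943601 99691749501435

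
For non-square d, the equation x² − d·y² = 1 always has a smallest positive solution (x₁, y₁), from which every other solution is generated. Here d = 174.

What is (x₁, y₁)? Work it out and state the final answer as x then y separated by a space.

d=174: √d = [13; 5,4,5,26] (ℓ=4, even), read p_3/q_3
a_0=13:  p_0=13·1+0=13,  q_0=13·0+1=1
…
a_2=4:  p_2=4·66+13=277,  q_2=4·5+1=21
a_3=5:  p_3=5·277+66=1451,  q_3=5·21+5=110
→ (1451, 110).  Check: 1451²=2105401, 174·110²=2105400, difference 1.

1451 110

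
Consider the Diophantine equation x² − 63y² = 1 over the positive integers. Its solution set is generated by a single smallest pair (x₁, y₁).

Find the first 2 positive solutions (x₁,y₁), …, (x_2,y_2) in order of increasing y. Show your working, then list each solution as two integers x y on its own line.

√63 = [7; 1,14, …], period ℓ=2 (even) → k=1
k=0  a_k=7  p_k/q_k = 7/1
k=1  a_k=1  p_k/q_k = 8/1
fundamental: x₁=8, y₁=1  (since 64 − 63·1 = 1)
(8+1√63)^2 = 127 + 16√63

8 1
127 16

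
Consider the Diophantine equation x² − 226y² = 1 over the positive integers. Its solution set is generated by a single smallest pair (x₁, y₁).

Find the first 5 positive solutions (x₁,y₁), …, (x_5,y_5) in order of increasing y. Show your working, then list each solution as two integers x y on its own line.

√226 = [15; 30, …], period ℓ=1 (odd) → k=1
k=0  a_k=15  p_k/q_k = 15/1
k=1  a_k=30  p_k/q_k = 451/30
(x₁, y₁) = (451, 30);  451² − 226·30² = 1 ✓
(x_2, y_2) = (451·451 + 226·30·30, 451·30 + 30·451) = (406801, 27060)
(x_3, y_3) = (451·406801 + 226·30·27060, 451·27060 + 30·406801) = (366934051, 24408090)
(x_4, y_4) = (451·366934051 + 226·30·24408090, 451·24408090 + 30·366934051) = (330974107201, 22016070120)
(x_5, y_5) = (451·330974107201 + 226·30·22016070120, 451·22016070120 + 30·330974107201) = (298538277761251, 19858470840150)

451 30
406801 27060
366934051 24408090
330974107201 22016070120
298538277761251 19858470840150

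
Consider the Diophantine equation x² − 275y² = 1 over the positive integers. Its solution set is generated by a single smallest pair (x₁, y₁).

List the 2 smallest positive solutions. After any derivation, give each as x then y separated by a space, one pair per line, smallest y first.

[16; 1,1,2,1,1,32] for √275; ℓ=6 ⇒ convergent index 5
i=0: a=16 ⇒ p=16, q=1
i=1: a=1 ⇒ p=17, q=1
i=2: a=1 ⇒ p=33, q=2
i=3: a=2 ⇒ p=83, q=5
i=4: a=1 ⇒ p=116, q=7
i=5: a=1 ⇒ p=199, q=12
→ (199, 12).  Check: 199²=39601, 275·12²=39600, difference 1.
n=2: (199,12)∘(199,12) = (199·199+275·12·12, 199·12+12·199) = (79201,4776)

199 12
79201 4776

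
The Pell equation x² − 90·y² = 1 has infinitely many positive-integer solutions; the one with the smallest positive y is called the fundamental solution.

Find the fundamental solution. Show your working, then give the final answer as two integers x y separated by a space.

d=90: √d = [9; 2,18] (ℓ=2, even), read p_1/q_1
step 0: (9, 1)  from 9·(1,0) + (0,1)
step 1: (19, 2)  from 2·(9,1) + (1,0)
fundamental: x₁=19, y₁=2  (since 361 − 90·4 = 1)

19 2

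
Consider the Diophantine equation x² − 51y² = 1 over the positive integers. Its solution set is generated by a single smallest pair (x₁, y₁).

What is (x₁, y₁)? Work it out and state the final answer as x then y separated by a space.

d=51: √d = [7; 7,14] (ℓ=2, even), read p_1/q_1
step 0: (7, 1)  from 7·(1,0) + (0,1)
step 1: (50, 7)  from 7·(7,1) + (1,0)
(x₁, y₁) = (50, 7);  50² − 51·7² = 1 ✓

50 7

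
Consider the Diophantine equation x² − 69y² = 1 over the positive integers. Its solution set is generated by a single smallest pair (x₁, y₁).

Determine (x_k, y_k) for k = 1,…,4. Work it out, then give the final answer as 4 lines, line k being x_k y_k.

7775 936
120901249 14554800
1880014414175 226327139064
29234224019520001 3519386997890400

[8; 3,3,1,4,1,3,3,16] for √69; ℓ=8 ⇒ convergent index 7
i=0: a=8 ⇒ p=8, q=1
…
i=2: a=3 ⇒ p=83, q=10
i=3: a=1 ⇒ p=108, q=13
…
i=6: a=3 ⇒ p=2384, q=287
i=7: a=3 ⇒ p=7775, q=936
fundamental: x₁=7775, y₁=936  (since 60450625 − 69·876096 = 1)
k=2:  x_2 = 7775·7775+69·936·936 = 120901249,  y_2 = 7775·936+936·7775 = 14554800
k=3:  x_3 = 7775·120901249+69·936·14554800 = 1880014414175,  y_3 = 7775·14554800+936·120901249 = 226327139064
k=4:  x_4 = 7775·1880014414175+69·936·226327139064 = 29234224019520001,  y_4 = 7775·226327139064+936·1880014414175 = 3519386997890400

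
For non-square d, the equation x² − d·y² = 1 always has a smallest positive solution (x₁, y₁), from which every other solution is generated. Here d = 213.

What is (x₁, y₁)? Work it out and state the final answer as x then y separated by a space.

d=213: √d = [14; 1,1,2,6,1,8,1,6,2,1,1,28] (ℓ=12, even), read p_11/q_11
a_0=14:  p_0=14·1+0=14,  q_0=14·0+1=1
a_1=1:  p_1=1·14+1=15,  q_1=1·1+0=1
…
a_4=6:  p_4=6·73+29=467,  q_4=6·5+2=32
…
a_8=6:  p_8=6·5327+4787=36749,  q_8=6·365+328=2518
a_9=2:  p_9=2·36749+5327=78825,  q_9=2·2518+365=5401
a_10=1:  p_10=1·78825+36749=115574,  q_10=1·5401+2518=7919
a_11=1:  p_11=1·115574+78825=194399,  q_11=1·7919+5401=13320
fundamental: x₁=194399, y₁=13320  (since 37790971201 − 213·177422400 = 1)

194399 13320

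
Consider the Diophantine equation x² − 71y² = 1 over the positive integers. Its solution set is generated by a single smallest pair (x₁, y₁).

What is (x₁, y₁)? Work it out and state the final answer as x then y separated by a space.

3480 413

d=71: √d = [8; 2,2,1,7,1,2,2,16] (ℓ=8, even), read p_7/q_7
a_0=8:  p_0=8·1+0=8,  q_0=8·0+1=1
a_1=2:  p_1=2·8+1=17,  q_1=2·1+0=2
…
a_3=1:  p_3=1·42+17=59,  q_3=1·5+2=7
a_4=7:  p_4=7·59+42=455,  q_4=7·7+5=54
a_5=1:  p_5=1·455+59=514,  q_5=1·54+7=61
a_6=2:  p_6=2·514+455=1483,  q_6=2·61+54=176
a_7=2:  p_7=2·1483+514=3480,  q_7=2·176+61=413
→ (3480, 413).  Check: 3480²=12110400, 71·413²=12110399, difference 1.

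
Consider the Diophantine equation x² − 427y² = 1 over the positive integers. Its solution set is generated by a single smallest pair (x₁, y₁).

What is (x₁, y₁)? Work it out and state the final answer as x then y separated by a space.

d=427: √d = [20; 1,1,1,40] (ℓ=4, even), read p_3/q_3
a_0=20:  p_0=20·1+0=20,  q_0=20·0+1=1
a_1=1:  p_1=1·20+1=21,  q_1=1·1+0=1
a_2=1:  p_2=1·21+20=41,  q_2=1·1+1=2
a_3=1:  p_3=1·41+21=62,  q_3=1·2+1=3
(x₁, y₁) = (62, 3);  62² − 427·3² = 1 ✓

62 3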